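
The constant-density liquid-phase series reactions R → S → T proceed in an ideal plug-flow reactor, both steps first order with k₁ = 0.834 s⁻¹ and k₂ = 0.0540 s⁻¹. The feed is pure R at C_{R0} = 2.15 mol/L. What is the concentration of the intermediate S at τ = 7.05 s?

Solving the coupled first-order balances gives C_S(τ) = [k₁/(k₂−k₁)]·C_{R0}·(e^(−k₁τ) − e^(−k₂τ)).
e^(−k₁τ) = e^(−0.834×7.05) = e^(−5.880) = 0.002796; e^(−k₂τ) = e^(−0.3807) = 0.6834.
C_S = 0.834×2.15/(0.0540−0.834) × (0.002796−0.6834) = (-2.299)×(-0.6806) = 1.565 mol/L.

1.56 mol/L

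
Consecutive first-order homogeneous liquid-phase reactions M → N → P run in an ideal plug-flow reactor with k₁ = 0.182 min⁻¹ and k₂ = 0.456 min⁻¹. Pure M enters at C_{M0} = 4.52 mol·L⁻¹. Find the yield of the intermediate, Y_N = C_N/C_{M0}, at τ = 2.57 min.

0.210

Solving the coupled first-order balances gives C_N(τ) = [k₁/(k₂−k₁)]·C_{M0}·(e^(−k₁τ) − e^(−k₂τ)).
e^(−k₁τ) = e^(−0.182×2.57) = e^(−0.4677) = 0.6264; e^(−k₂τ) = e^(−1.172) = 0.3098.
C_N = 0.182×4.52/(0.456−0.182) × (0.6264−0.3098) = 3.002×0.3166 = 0.9507 mol·L⁻¹.
Y_N = C_N/C_{M0} = 0.9507/4.52 = 0.210.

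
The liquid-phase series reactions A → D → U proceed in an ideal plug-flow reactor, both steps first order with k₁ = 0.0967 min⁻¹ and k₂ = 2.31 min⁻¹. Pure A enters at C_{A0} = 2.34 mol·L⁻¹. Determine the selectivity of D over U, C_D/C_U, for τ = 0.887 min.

0.722

For first-order series with pure A initially, C_D(τ) = k₁C_{A0}/(k₂−k₁)·(e^(−k₁τ) − e^(−k₂τ)).
e^(−k₁τ) = e^(−0.0967×0.887) = e^(−0.08577) = 0.9178; e^(−k₂τ) = e^(−2.049) = 0.1289.
C_D = 0.0967×2.34/(2.31−0.0967) × (0.9178−0.1289) = 0.1022×0.7889 = 0.08066 mol·L⁻¹.
C_A = C_{A0}e^(−k₁τ) = 2.148 mol·L⁻¹, so C_U = C_{A0}−C_A−C_D = 0.1117 mol·L⁻¹; C_D/C_U = 0.722.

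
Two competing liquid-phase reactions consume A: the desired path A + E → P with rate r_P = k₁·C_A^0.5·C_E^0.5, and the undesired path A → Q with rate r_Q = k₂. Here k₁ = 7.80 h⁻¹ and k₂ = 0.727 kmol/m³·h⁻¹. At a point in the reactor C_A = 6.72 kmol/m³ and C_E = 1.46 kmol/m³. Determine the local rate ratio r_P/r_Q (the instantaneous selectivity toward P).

33.6

S_{P/Q} = r_P/r_Q = (k₁·C_A^0.5·C_E^0.5)/(k₂) = (k₁/k₂)·C_A^0.5·C_E^0.5.
= (7.80×6.720^0.5×1.460^0.5) / (0.727) = 24.43/0.7270 = 33.6.
Since the desired path is higher order in A, keeping C_A high (PFR or concentrated feed) favours P.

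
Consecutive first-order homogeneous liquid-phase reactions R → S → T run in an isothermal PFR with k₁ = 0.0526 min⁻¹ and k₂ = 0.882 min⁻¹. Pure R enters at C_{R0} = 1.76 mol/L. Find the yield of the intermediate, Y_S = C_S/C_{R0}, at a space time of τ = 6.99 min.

0.0438

For first-order series with pure R initially, C_S(τ) = k₁C_{R0}/(k₂−k₁)·(e^(−k₁τ) − e^(−k₂τ)).
e^(−k₁τ) = e^(−0.0526×6.99) = e^(−0.3677) = 0.6923; e^(−k₂τ) = e^(−6.165) = 0.002101.
C_S = 0.0526×1.76/(0.882−0.0526) × (0.6923−0.002101) = 0.1116×0.6902 = 0.07704 mol/L.
Y_S = C_S/C_{R0} = 0.07704/1.76 = 0.0438.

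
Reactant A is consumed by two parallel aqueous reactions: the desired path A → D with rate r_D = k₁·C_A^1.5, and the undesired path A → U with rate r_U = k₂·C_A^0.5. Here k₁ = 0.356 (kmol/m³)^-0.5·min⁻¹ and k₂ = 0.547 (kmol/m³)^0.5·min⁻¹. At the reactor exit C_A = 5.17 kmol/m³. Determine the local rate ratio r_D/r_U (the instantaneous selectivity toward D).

3.36

S_{D/U} = r_D/r_U = (k₁·C_A^1.5)/(k₂·C_A^0.5) = (k₁/k₂)·C_A.
= (0.356×5.170^1.5) / (0.547×5.170^0.5) = 4.185/1.244 = 3.36.
Since the desired path is higher order in A, keeping C_A high (PFR or concentrated feed) favours D.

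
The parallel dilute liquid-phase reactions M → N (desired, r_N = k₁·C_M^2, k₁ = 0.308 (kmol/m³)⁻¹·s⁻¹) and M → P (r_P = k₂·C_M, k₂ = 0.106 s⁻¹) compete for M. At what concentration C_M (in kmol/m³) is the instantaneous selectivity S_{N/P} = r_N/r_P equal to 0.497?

0.171 kmol/m³

S_{N/P} = (k₁/k₂)·C_M ⇒ C_M = S·k₂/k₁.
= 0.497×0.106/0.308 = 0.171 kmol/m³.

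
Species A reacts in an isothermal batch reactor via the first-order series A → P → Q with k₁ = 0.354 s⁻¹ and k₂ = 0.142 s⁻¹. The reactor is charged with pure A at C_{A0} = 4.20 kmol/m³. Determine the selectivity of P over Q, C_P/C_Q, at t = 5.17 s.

1.74

The intermediate concentration in a first-order A→B→C sequence is C_P = k₁C_{A0}(e^(−k₁t) − e^(−k₂t))/(k₂−k₁).
e^(−k₁t) = e^(−0.354×5.17) = e^(−1.830) = 0.1604; e^(−k₂t) = e^(−0.7341) = 0.4799.
C_P = 0.354×4.20/(0.142−0.354) × (0.1604−0.4799) = (-7.013)×(-0.3195) = 2.241 kmol/m³.
C_A = C_{A0}e^(−k₁t) = 0.6736 kmol/m³, so C_Q = C_{A0}−C_A−C_P = 1.285 kmol/m³; C_P/C_Q = 1.74.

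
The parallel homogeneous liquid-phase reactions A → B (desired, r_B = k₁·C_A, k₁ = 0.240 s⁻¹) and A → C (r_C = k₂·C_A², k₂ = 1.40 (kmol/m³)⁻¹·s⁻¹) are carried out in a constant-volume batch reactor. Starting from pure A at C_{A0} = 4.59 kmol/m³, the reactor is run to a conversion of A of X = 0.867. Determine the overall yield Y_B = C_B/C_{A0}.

C_A = C_{A0}(1−X) = 0.6105 kmol/m³.
Along a PFR/batch, dC_B/dC_A = −r_B/(r_B+r_C) = −k₁/(k₁+k₂·C_A).
Integrating from C_{A0} to C_A: C_B = (0.240/1.40)·ln[(0.240+1.40·4.59)/(0.240+1.40·0.610)] = 0.1714·ln(6.666/1.095) = 0.3097 kmol/m³.
Y_B = C_B/C_{A0} = 0.3097/4.59 = 0.0675.

0.0675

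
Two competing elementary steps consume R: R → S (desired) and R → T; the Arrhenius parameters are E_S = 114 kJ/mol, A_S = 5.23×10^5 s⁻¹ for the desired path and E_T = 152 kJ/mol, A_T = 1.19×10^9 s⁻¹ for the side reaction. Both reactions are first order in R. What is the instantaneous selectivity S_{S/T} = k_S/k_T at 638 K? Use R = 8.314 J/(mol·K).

0.568

Since both paths have the same order in R, the concentration cancels and S_{S/T} = k_S/k_T = (A_S/A_T)·exp[(E_T−E_S)/(RT)].
(E_T−E_S)/(RT) = (152−114)×10³/(8.314×638) = 38000/5304 = 7.164.
k_S/k_T = (5.23×10^5/1.19×10^9)·exp(7.164) = 4.395×10^-4 × 1292 = 0.568.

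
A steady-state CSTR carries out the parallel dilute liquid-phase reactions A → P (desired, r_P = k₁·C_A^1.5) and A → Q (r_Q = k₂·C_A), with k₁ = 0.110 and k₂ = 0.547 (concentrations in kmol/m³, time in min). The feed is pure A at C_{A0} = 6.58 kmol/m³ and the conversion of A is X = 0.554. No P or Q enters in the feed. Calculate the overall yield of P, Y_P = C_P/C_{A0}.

0.142

Exit C_A = C_{A0}(1−X) = 6.58×0.446 = 2.935 kmol/m³.
In a CSTR the entire volume is at exit conditions, so r_P = 0.110×2.935^1.5 = 0.5530 and r_Q = 0.547×2.935 = 1.605.
Fraction of consumed A going to P: r_P/(r_P+r_Q) = 0.2562.
C_P = 0.2562·C_{A0}·X = 0.2562×6.58×0.554 = 0.934 kmol/m³; Y_P = C_P/C_{A0} = 0.142.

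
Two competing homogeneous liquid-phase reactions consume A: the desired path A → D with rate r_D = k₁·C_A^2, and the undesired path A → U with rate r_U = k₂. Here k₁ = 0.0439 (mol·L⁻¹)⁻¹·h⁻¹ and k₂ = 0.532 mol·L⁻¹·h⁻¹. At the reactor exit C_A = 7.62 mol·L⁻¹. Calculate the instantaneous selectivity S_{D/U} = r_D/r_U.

S_{D/U} = r_D/r_U = (k₁·C_A^2)/(k₂) = (k₁/k₂)·C_A^2.
= (0.0439×7.620^2) / (0.532) = 2.549/0.5320 = 4.79.

4.79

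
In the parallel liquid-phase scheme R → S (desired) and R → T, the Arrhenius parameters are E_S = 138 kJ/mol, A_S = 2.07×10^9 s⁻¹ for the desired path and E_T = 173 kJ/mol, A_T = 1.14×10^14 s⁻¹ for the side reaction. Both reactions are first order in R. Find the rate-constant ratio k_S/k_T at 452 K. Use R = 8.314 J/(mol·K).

0.201

With equal orders, S_{S/T} = k_S/k_T = (A_S/A_T)·exp[(E_T−E_S)/(RT)].
(E_T−E_S)/(RT) = (173−138)×10³/(8.314×452) = 35000/3758 = 9.314.
k_S/k_T = (2.07×10^9/1.14×10^14)·exp(9.314) = 1.816×10^-5 × 11088 = 0.201.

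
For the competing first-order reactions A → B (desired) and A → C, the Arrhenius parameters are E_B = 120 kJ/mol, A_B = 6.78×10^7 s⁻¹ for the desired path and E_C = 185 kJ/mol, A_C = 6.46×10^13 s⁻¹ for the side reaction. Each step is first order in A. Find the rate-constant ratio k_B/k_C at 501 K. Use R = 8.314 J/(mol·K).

6.28

With equal orders, S_{B/C} = k_B/k_C = (A_B/A_C)·exp[(E_C−E_B)/(RT)].
(E_C−E_B)/(RT) = (185−120)×10³/(8.314×501) = 65000/4165 = 15.61.
k_B/k_C = (6.78×10^7/6.46×10^13)·exp(15.61) = 1.050×10^-6 × 5.987×10^6 = 6.28.
Since E_B < E_C, lowering the temperature improves selectivity toward B.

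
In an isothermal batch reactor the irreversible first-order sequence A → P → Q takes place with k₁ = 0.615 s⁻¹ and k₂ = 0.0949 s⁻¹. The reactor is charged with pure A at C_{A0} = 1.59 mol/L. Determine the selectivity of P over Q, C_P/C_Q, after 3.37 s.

For first-order series with pure A initially, C_P(t) = k₁C_{A0}/(k₂−k₁)·(e^(−k₁t) − e^(−k₂t)).
e^(−k₁t) = e^(−0.615×3.37) = e^(−2.073) = 0.1259; e^(−k₂t) = e^(−0.3198) = 0.7263.
C_P = 0.615×1.59/(0.0949−0.615) × (0.1259−0.7263) = (-1.880)×(-0.6004) = 1.129 mol/L.
C_A = C_{A0}e^(−k₁t) = 0.2001 mol/L, so C_Q = C_{A0}−C_A−C_P = 0.2610 mol/L; C_P/C_Q = 4.32.

4.32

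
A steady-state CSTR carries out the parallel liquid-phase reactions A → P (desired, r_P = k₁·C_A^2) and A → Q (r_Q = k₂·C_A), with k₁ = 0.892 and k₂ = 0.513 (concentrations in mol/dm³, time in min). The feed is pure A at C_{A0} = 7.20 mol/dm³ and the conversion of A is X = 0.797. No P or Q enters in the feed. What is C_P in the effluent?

4.12 mol/dm³

Exit C_A = C_{A0}(1−X) = 7.20×0.203 = 1.462 mol/dm³.
A CSTR operates uniformly at the exit composition, giving r_P = 1.906 and r_Q = 0.7498 (each k·C_A^n at C_A = 1.462).
Fraction of consumed A going to P: r_P/(r_P+r_Q) = 0.7176.
C_P = 0.7176·C_{A0}·X = 0.7176×7.20×0.797 = 4.12 mol/dm³.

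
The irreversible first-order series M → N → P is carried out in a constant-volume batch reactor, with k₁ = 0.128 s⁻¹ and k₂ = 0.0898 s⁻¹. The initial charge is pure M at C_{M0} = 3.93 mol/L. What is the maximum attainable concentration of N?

At the optimum, C_{N,max}/C_{M0} = (k₁/k₂)^[k₂/(k₂−k₁)].
= (0.128/0.0898)^(0.0898/(0.0898−0.128)) = (1.425)^(-2.351) = 0.4346.
C_{N,max} = 0.4346×3.93 = 1.71 mol/L.

1.71 mol/L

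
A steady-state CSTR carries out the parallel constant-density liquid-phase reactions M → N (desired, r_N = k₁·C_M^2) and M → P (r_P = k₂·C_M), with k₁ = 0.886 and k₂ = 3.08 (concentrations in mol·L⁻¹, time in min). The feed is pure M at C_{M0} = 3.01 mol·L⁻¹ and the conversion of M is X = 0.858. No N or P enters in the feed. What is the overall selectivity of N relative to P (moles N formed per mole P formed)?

0.123

Exit C_M = C_{M0}(1−X) = 3.01×0.142 = 0.4274 mol·L⁻¹.
Rates in a CSTR are evaluated at the outlet concentration: r_N = 0.886×0.4274^2 = 0.1619, r_P = 3.08×0.4274 = 1.316.
Overall selectivity = C_N/C_P = r_Nτ/(r_Pτ) = r_N/r_P = 0.123.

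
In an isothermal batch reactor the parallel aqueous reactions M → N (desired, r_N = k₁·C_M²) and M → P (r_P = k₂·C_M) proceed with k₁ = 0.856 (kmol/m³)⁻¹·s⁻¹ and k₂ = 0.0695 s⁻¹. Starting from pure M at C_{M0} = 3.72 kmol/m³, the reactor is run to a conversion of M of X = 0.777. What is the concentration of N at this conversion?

C_M = C_{M0}(1−X) = 0.8296 kmol/m³.
Along a PFR/batch, dC_P/dC_M = −r_P/(r_N+r_P) = −k₂/(k₂+k₁·C_M).
Integrating from C_{M0} to C_M: C_P = (0.0695/0.856)·ln[(0.0695+0.856·3.72)/(0.0695+0.856·0.830)] = 0.08119·ln(3.254/0.7796) = 0.1160 kmol/m³.
Then C_N = (C_{M0}−C_M) − C_P = 2.890 − 0.1160 = 2.774 kmol/m³.

2.77 kmol/m³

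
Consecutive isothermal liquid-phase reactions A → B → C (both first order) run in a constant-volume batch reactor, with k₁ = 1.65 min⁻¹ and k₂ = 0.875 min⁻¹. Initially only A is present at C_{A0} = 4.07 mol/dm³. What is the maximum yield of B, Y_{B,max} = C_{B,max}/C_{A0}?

At the optimum, C_{B,max}/C_{A0} = (k₁/k₂)^[k₂/(k₂−k₁)].
= (1.65/0.875)^(0.875/(0.875−1.65)) = (1.886)^(-1.129) = 0.4886.

0.489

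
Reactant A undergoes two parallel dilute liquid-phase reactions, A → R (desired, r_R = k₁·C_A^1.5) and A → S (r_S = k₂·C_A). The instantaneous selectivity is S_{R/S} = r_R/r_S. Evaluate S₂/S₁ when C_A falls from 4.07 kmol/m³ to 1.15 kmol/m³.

0.532

S_{R/S} = (k₁/k₂)·C_A^0.5, so S₂/S₁ = (C_{A,2}/C_{A,1})^0.5.
= (1.15/4.07)^0.5 = (0.2826)^0.5 = 0.532.
Selectivity toward R falls as C_A falls — high-concentration operation is favoured.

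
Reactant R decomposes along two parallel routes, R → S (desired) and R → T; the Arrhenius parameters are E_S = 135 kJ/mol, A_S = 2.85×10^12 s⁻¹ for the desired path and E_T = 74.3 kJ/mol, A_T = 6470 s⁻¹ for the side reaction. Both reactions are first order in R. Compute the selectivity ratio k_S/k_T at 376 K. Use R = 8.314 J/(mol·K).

1.63

With equal orders, S_{S/T} = k_S/k_T = (A_S/A_T)·exp[(E_T−E_S)/(RT)].
(E_T−E_S)/(RT) = (74.3−135)×10³/(8.314×376) = -60700/3126 = -19.42.
k_S/k_T = (2.85×10^12/6470)·exp(-19.42) = 4.405×10^8 × 3.691×10^-9 = 1.63.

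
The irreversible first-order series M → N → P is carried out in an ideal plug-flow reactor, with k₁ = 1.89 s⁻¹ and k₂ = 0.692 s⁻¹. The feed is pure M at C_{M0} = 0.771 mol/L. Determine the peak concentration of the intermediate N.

Evaluating C_N at τ_opt = ln(k₂/k₁)/(k₂−k₁) gives C_{N,max}/C_{M0} = (k₁/k₂)^[k₂/(k₂−k₁)].
= (1.89/0.692)^(0.692/(0.692−1.89)) = (2.731)^(-0.5776) = 0.5597.
C_{N,max} = 0.5597×0.771 = 0.432 mol/L.

0.432 mol/L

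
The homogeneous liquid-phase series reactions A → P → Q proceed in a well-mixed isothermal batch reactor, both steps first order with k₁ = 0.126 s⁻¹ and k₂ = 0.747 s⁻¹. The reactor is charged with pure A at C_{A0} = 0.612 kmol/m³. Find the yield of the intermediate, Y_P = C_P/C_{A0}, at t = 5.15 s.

0.102

For first-order series with pure A initially, C_P(t) = k₁C_{A0}/(k₂−k₁)·(e^(−k₁t) − e^(−k₂t)).
e^(−k₁t) = e^(−0.126×5.15) = e^(−0.6489) = 0.5226; e^(−k₂t) = e^(−3.847) = 0.02134.
C_P = 0.126×0.612/(0.747−0.126) × (0.5226−0.02134) = 0.1242×0.5013 = 0.06225 kmol/m³.
Y_P = C_P/C_{A0} = 0.06225/0.612 = 0.102.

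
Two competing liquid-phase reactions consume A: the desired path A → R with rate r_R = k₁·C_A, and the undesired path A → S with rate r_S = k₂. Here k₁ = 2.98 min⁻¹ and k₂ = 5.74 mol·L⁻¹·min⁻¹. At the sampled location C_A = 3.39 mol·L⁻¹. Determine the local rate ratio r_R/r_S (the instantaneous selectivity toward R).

1.76

S_{R/S} = r_R/r_S = (k₁·C_A)/(k₂) = (k₁/k₂)·C_A.
= (2.98×3.390) / (5.74) = 10.10/5.740 = 1.76.
Since the desired path is higher order in A, keeping C_A high (PFR or concentrated feed) favours R.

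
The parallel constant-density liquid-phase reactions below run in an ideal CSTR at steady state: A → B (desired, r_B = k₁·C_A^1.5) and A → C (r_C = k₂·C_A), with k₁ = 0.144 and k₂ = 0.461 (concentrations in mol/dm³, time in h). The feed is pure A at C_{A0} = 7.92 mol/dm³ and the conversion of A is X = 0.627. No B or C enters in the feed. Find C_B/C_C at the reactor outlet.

0.537

Exit C_A = C_{A0}(1−X) = 7.92×0.373 = 2.954 mol/dm³.
In a CSTR the entire volume is at exit conditions, so r_B = 0.144×2.954^1.5 = 0.7312 and r_C = 0.461×2.954 = 1.362.
Overall selectivity = C_B/C_C = r_Bτ/(r_Cτ) = r_B/r_C = 0.537.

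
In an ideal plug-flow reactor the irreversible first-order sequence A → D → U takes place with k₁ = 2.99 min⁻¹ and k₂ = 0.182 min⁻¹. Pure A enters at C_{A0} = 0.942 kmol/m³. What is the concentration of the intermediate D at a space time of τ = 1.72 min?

0.728 kmol/m³

The intermediate concentration in a first-order A→B→C sequence is C_D = k₁C_{A0}(e^(−k₁τ) − e^(−k₂τ))/(k₂−k₁).
e^(−k₁τ) = e^(−2.99×1.72) = e^(−5.143) = 0.005841; e^(−k₂τ) = e^(−0.3130) = 0.7312.
C_D = 2.99×0.942/(0.182−2.99) × (0.005841−0.7312) = (-1.003)×(-0.7254) = 0.7276 kmol/m³.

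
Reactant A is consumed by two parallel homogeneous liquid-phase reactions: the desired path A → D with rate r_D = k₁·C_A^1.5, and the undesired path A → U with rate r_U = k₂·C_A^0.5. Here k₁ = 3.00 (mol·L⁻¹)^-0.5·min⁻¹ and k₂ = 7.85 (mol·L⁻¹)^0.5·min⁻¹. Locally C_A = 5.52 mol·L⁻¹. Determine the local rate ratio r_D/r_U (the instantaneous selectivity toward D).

2.11

S_{D/U} = r_D/r_U = (k₁·C_A^1.5)/(k₂·C_A^0.5) = (k₁/k₂)·C_A.
= (3.00×5.520^1.5) / (7.85×5.520^0.5) = 38.91/18.44 = 2.11.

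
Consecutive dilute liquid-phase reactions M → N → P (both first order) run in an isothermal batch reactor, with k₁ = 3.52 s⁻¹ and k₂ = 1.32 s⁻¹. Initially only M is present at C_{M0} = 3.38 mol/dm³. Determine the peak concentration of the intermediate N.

At the optimum, C_{N,max}/C_{M0} = (k₁/k₂)^[k₂/(k₂−k₁)].
= (3.52/1.32)^(1.32/(1.32−3.52)) = (2.667)^(-0.6000) = 0.5552.
C_{N,max} = 0.5552×3.38 = 1.88 mol/dm³.

1.88 mol/dm³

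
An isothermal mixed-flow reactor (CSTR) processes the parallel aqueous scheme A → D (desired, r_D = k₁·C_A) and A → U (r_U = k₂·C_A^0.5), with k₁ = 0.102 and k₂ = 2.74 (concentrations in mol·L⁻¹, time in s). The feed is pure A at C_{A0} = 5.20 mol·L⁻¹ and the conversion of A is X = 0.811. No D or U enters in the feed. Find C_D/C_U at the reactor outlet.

Exit C_A = C_{A0}(1−X) = 5.20×0.189 = 0.9828 mol·L⁻¹.
Rates in a CSTR are evaluated at the outlet concentration: r_D = 0.102×0.9828 = 0.1002, r_U = 2.74×0.9828^0.5 = 2.716.
Overall selectivity = C_D/C_U = r_Dτ/(r_Uτ) = r_D/r_U = 0.0369.

0.0369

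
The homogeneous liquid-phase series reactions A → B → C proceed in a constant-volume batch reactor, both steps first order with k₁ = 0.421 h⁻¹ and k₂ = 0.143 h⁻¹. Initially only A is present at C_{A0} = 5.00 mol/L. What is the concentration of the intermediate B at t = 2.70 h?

Solving the coupled first-order balances gives C_B(t) = [k₁/(k₂−k₁)]·C_{A0}·(e^(−k₁t) − e^(−k₂t)).
e^(−k₁t) = e^(−0.421×2.70) = e^(−1.137) = 0.3209; e^(−k₂t) = e^(−0.3861) = 0.6797.
C_B = 0.421×5.00/(0.143−0.421) × (0.3209−0.6797) = (-7.572)×(-0.3588) = 2.717 mol/L.

2.72 mol/L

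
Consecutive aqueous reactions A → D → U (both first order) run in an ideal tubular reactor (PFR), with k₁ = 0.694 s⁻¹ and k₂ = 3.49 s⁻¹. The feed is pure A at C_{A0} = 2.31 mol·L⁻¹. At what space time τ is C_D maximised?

0.578 s

The intermediate peaks when r₁ = r₂, i.e. k₁e^(−k₁τ) = k₂e^(−k₂τ), giving τ_opt = ln(k₂/k₁)/(k₂−k₁).
= ln(3.49/0.694)/(3.49−0.694) = ln(5.029)/2.796 = 1.615/2.796 = 0.578 s.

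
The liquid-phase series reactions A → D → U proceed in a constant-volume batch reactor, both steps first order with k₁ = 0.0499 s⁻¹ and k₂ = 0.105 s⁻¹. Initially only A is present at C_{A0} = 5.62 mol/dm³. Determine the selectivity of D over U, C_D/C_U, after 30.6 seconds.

Solving the coupled first-order balances gives C_D(t) = [k₁/(k₂−k₁)]·C_{A0}·(e^(−k₁t) − e^(−k₂t)).
e^(−k₁t) = e^(−0.0499×30.6) = e^(−1.527) = 0.2172; e^(−k₂t) = e^(−3.213) = 0.04024.
C_D = 0.0499×5.62/(0.105−0.0499) × (0.2172−0.04024) = 5.090×0.1770 = 0.9007 mol/dm³.
C_A = C_{A0}e^(−k₁t) = 1.221 mol/dm³, so C_U = C_{A0}−C_A−C_D = 3.499 mol/dm³; C_D/C_U = 0.257.

0.257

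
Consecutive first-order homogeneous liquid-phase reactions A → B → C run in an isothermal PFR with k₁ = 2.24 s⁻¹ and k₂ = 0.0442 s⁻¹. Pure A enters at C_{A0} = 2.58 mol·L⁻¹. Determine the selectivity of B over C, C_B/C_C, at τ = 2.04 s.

13.5

Solving the coupled first-order balances gives C_B(τ) = [k₁/(k₂−k₁)]·C_{A0}·(e^(−k₁τ) − e^(−k₂τ)).
e^(−k₁τ) = e^(−2.24×2.04) = e^(−4.570) = 0.01036; e^(−k₂τ) = e^(−0.09017) = 0.9138.
C_B = 2.24×2.58/(0.0442−2.24) × (0.01036−0.9138) = (-2.632)×(-0.9034) = 2.378 mol·L⁻¹.
C_A = C_{A0}e^(−k₁τ) = 0.02673 mol·L⁻¹, so C_C = C_{A0}−C_A−C_B = 0.1755 mol·L⁻¹; C_B/C_C = 13.5.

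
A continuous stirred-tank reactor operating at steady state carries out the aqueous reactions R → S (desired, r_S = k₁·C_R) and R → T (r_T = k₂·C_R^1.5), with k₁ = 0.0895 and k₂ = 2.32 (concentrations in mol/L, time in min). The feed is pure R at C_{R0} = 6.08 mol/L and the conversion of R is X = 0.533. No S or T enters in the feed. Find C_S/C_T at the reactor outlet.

Exit C_R = C_{R0}(1−X) = 6.08×0.467 = 2.839 mol/L.
Rates in a CSTR are evaluated at the outlet concentration: r_S = 0.0895×2.839 = 0.2541, r_T = 2.32×2.839^1.5 = 11.10.
Overall selectivity = C_S/C_T = r_Sτ/(r_Tτ) = r_S/r_T = 0.0229.

0.0229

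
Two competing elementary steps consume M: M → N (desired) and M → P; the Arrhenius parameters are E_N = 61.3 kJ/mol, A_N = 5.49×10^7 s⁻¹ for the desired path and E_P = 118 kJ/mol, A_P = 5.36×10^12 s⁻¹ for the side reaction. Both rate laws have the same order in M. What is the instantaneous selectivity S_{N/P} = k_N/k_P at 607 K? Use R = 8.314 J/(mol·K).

Since both paths have the same order in M, the concentration cancels and S_{N/P} = k_N/k_P = (A_N/A_P)·exp[(E_P−E_N)/(RT)].
(E_P−E_N)/(RT) = (118−61.3)×10³/(8.314×607) = 56700/5047 = 11.24.
k_N/k_P = (5.49×10^7/5.36×10^12)·exp(11.24) = 1.024×10^-5 × 75757 = 0.776.
Since E_N < E_P, lowering the temperature improves selectivity toward N.

0.776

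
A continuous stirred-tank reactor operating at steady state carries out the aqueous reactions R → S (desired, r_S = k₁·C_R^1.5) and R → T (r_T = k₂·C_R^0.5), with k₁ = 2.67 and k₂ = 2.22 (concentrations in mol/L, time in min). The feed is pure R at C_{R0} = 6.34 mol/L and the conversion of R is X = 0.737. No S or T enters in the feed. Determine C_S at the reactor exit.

3.12 mol/L

Exit C_R = C_{R0}(1−X) = 6.34×0.263 = 1.667 mol/L.
A CSTR operates uniformly at the exit composition, giving r_S = 5.749 and r_T = 2.867 (each k·C_R^n at C_R = 1.667).
Fraction of consumed R going to S: r_S/(r_S+r_T) = 0.6673.
C_S = 0.6673·C_{R0}·X = 0.6673×6.34×0.737 = 3.12 mol/L.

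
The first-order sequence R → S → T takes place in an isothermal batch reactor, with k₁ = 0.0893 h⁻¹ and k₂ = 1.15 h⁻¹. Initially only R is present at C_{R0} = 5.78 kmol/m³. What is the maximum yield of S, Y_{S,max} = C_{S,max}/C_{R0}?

0.0626

For a first-order series the maximum intermediate yield is C_{S,max}/C_{R0} = (k₁/k₂)^[k₂/(k₂−k₁)].
= (0.0893/1.15)^(1.15/(1.15−0.0893)) = (0.07765)^(1.084) = 0.06262.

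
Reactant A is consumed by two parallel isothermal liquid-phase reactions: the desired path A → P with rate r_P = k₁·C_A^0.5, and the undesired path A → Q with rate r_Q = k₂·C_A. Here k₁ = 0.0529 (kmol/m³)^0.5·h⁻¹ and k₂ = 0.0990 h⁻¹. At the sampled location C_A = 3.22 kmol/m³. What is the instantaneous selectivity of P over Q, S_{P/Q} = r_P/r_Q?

S_{P/Q} = r_P/r_Q = (k₁·C_A^0.5)/(k₂·C_A) = (k₁/k₂)·C_A^-0.5.
= (0.0529×3.220^0.5) / (0.0990×3.220) = 0.09493/0.3188 = 0.298.

0.298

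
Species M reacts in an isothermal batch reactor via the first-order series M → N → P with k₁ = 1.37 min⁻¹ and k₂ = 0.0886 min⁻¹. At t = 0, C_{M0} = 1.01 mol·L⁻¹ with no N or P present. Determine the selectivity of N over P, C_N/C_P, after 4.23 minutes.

For first-order series with pure M initially, C_N(t) = k₁C_{M0}/(k₂−k₁)·(e^(−k₁t) − e^(−k₂t)).
e^(−k₁t) = e^(−1.37×4.23) = e^(−5.795) = 0.003042; e^(−k₂t) = e^(−0.3748) = 0.6874.
C_N = 1.37×1.01/(0.0886−1.37) × (0.003042−0.6874) = (-1.080)×(-0.6844) = 0.7390 mol·L⁻¹.
C_M = C_{M0}e^(−k₁t) = 0.003073 mol·L⁻¹, so C_P = C_{M0}−C_M−C_N = 0.2679 mol·L⁻¹; C_N/C_P = 2.76.

2.76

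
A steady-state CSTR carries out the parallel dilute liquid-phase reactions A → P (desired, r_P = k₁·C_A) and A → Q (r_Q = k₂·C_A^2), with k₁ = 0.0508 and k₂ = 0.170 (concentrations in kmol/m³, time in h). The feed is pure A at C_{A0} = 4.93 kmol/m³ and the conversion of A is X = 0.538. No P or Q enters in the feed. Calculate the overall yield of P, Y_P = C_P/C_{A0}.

0.0624

Exit C_A = C_{A0}(1−X) = 4.93×0.462 = 2.278 kmol/m³.
A CSTR operates uniformly at the exit composition, giving r_P = 0.1157 and r_Q = 0.8819 (each k·C_A^n at C_A = 2.278).
Fraction of consumed A going to P: r_P/(r_P+r_Q) = 0.1160.
C_P = 0.1160·C_{A0}·X = 0.1160×4.93×0.538 = 0.308 kmol/m³; Y_P = C_P/C_{A0} = 0.0624.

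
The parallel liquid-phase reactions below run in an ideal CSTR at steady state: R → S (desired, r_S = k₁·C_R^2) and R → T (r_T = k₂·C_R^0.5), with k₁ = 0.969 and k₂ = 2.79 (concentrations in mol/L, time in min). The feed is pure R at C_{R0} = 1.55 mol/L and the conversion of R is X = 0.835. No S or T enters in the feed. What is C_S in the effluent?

0.0556 mol/L

Exit C_R = C_{R0}(1−X) = 1.55×0.165 = 0.2558 mol/L.
Rates in a CSTR are evaluated at the outlet concentration: r_S = 0.969×0.2558^2 = 0.06338, r_T = 2.79×0.2558^0.5 = 1.411.
Fraction of consumed R going to S: r_S/(r_S+r_T) = 0.04299.
C_S = 0.04299·C_{R0}·X = 0.04299×1.55×0.835 = 0.0556 mol/L.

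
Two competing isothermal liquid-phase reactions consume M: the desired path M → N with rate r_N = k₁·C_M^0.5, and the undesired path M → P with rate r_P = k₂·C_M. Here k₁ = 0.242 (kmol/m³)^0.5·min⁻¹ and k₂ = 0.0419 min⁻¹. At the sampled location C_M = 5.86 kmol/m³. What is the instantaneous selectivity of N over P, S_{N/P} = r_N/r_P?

2.39

S_{N/P} = r_N/r_P = (k₁·C_M^0.5)/(k₂·C_M) = (k₁/k₂)·C_M^-0.5.
= (0.242×5.860^0.5) / (0.0419×5.860) = 0.5858/0.2455 = 2.39.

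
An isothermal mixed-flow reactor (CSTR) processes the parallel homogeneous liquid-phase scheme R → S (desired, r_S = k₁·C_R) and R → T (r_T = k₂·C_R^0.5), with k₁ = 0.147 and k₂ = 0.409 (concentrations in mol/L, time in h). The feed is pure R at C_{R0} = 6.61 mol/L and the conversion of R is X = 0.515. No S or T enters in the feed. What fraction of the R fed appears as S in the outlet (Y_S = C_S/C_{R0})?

0.202

Exit C_R = C_{R0}(1−X) = 6.61×0.485 = 3.206 mol/L.
In a CSTR the entire volume is at exit conditions, so r_S = 0.147×3.206 = 0.4713 and r_T = 0.409×3.206^0.5 = 0.7323.
Fraction of consumed R going to S: r_S/(r_S+r_T) = 0.3916.
C_S = 0.3916·C_{R0}·X = 0.3916×6.61×0.515 = 1.33 mol/L; Y_S = C_S/C_{R0} = 0.202.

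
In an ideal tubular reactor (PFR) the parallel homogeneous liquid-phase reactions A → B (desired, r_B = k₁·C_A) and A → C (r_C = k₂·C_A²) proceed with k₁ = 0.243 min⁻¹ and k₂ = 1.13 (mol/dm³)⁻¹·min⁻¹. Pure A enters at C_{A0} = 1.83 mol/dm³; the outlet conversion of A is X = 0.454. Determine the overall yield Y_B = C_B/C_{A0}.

C_A = C_{A0}(1−X) = 0.9992 mol/dm³.
Along a PFR/batch, dC_B/dC_A = −r_B/(r_B+r_C) = −k₁/(k₁+k₂·C_A).
Integrating from C_{A0} to C_A: C_B = (0.243/1.13)·ln[(0.243+1.13·1.83)/(0.243+1.13·0.999)] = 0.2150·ln(2.311/1.372) = 0.1121 mol/dm³.
Y_B = C_B/C_{A0} = 0.1121/1.83 = 0.0613.

0.0613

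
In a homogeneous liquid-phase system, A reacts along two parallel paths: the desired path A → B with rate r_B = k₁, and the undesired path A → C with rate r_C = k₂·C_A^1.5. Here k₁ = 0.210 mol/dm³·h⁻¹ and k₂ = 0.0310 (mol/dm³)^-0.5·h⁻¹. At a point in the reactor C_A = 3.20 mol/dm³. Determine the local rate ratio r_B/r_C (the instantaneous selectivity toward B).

1.18

S_{B/C} = r_B/r_C = (k₁)/(k₂·C_A^1.5) = (k₁/k₂)·C_A^-1.5.
= (0.210) / (0.0310×3.200^1.5) = 0.2100/0.1775 = 1.18.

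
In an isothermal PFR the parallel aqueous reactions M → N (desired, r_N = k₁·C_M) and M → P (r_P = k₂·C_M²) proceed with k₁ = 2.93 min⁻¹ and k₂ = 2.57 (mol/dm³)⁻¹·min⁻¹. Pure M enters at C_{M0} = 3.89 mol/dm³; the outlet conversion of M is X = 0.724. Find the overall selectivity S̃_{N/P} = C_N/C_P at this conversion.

0.498

C_M = C_{M0}(1−X) = 1.074 mol/dm³.
Along a PFR/batch, dC_N/dC_M = −r_N/(r_N+r_P) = −k₁/(k₁+k₂·C_M).
Integrating from C_{M0} to C_M: C_N = (2.93/2.57)·ln[(2.93+2.57·3.89)/(2.93+2.57·1.07)] = 1.140·ln(12.93/5.689) = 0.9357 mol/dm³.
C_P = (C_{M0}−C_M)−C_N = 1.881 mol/dm³; S̃_{N/P} = 0.9357/1.881 = 0.498.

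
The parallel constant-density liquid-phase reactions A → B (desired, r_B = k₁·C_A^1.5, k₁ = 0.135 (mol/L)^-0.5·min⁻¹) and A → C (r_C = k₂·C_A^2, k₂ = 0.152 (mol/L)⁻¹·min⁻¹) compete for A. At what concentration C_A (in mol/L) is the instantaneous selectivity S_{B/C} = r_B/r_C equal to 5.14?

0.0299 mol/L

S_{B/C} = (k₁/k₂)·C_A^-0.5 ⇒ C_A = (S·k₂/k₁)^(-2).
= (5.14×0.152/0.135)^(-2) = (5.787)^(-2) = 0.0299 mol/L.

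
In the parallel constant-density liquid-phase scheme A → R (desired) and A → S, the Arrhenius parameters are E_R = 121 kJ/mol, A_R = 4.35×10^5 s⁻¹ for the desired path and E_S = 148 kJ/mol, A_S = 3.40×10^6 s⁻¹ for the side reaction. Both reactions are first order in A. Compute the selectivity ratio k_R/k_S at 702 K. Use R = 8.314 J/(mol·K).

13.1

k_R/k_S = (A_R/A_S)·exp[−(E_R−E_S)/(RT)] = (A_R/A_S)·exp[(E_S−E_R)/(RT)].
(E_S−E_R)/(RT) = (148−121)×10³/(8.314×702) = 27000/5836 = 4.626.
k_R/k_S = (4.35×10^5/3.40×10^6)·exp(4.626) = 0.1279 × 102.1 = 13.1.
Since E_R < E_S, lowering the temperature improves selectivity toward R.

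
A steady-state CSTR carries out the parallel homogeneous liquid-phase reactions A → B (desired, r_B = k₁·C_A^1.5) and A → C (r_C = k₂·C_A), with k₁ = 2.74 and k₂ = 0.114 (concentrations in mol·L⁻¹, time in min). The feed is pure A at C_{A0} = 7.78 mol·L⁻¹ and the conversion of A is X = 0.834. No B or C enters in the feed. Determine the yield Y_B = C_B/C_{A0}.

0.805

Exit C_A = C_{A0}(1−X) = 7.78×0.166 = 1.291 mol·L⁻¹.
In a CSTR the entire volume is at exit conditions, so r_B = 2.74×1.291^1.5 = 4.021 and r_C = 0.114×1.291 = 0.1472.
Fraction of consumed A going to B: r_B/(r_B+r_C) = 0.9647.
C_B = 0.9647·C_{A0}·X = 0.9647×7.78×0.834 = 6.26 mol·L⁻¹; Y_B = C_B/C_{A0} = 0.805.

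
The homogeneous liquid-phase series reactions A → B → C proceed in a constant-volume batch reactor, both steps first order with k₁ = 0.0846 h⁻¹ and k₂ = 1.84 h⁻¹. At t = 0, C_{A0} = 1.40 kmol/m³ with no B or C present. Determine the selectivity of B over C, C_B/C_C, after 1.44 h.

For first-order series with pure A initially, C_B(t) = k₁C_{A0}/(k₂−k₁)·(e^(−k₁t) − e^(−k₂t)).
e^(−k₁t) = e^(−0.0846×1.44) = e^(−0.1218) = 0.8853; e^(−k₂t) = e^(−2.650) = 0.07068.
C_B = 0.0846×1.40/(1.84−0.0846) × (0.8853−0.07068) = 0.06747×0.8146 = 0.05496 kmol/m³.
C_A = C_{A0}e^(−k₁t) = 1.239 kmol/m³, so C_C = C_{A0}−C_A−C_B = 0.1056 kmol/m³; C_B/C_C = 0.520.

0.520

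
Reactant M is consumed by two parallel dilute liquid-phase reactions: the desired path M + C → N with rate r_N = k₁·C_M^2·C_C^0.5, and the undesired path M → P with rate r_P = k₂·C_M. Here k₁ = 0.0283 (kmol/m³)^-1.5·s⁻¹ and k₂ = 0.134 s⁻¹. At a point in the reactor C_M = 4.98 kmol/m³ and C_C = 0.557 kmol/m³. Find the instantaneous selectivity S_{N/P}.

0.785

S_{N/P} = r_N/r_P = (k₁·C_M^2·C_C^0.5)/(k₂·C_M) = (k₁/k₂)·C_M·C_C^0.5.
= (0.0283×4.980^2×0.5570^0.5) / (0.134×4.980) = 0.5238/0.6673 = 0.785.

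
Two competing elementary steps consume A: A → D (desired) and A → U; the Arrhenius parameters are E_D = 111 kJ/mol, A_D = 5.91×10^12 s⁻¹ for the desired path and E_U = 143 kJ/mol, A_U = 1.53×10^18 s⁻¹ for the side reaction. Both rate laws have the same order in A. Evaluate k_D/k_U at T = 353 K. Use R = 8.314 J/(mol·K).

k_D/k_U = (A_D/A_U)·exp[−(E_D−E_U)/(RT)] = (A_D/A_U)·exp[(E_U−E_D)/(RT)].
(E_U−E_D)/(RT) = (143−111)×10³/(8.314×353) = 32000/2935 = 10.90.
k_D/k_U = (5.91×10^12/1.53×10^18)·exp(10.90) = 3.863×10^-6 × 54365 = 0.210.

0.210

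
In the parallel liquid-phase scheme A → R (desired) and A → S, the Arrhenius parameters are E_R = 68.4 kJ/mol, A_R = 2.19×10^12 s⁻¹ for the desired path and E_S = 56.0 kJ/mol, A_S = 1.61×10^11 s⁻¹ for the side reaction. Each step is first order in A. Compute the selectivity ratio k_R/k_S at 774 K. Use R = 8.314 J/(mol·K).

Since both paths have the same order in A, the concentration cancels and S_{R/S} = k_R/k_S = (A_R/A_S)·exp[(E_S−E_R)/(RT)].
(E_S−E_R)/(RT) = (56.0−68.4)×10³/(8.314×774) = -12400/6435 = -1.927.
k_R/k_S = (2.19×10^12/1.61×10^11)·exp(-1.927) = 13.60 × 0.1456 = 1.98.

1.98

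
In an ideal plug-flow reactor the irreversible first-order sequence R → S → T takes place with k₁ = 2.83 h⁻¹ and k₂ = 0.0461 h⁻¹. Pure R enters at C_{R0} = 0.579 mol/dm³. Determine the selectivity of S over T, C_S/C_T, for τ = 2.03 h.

For first-order series with pure R initially, C_S(τ) = k₁C_{R0}/(k₂−k₁)·(e^(−k₁τ) − e^(−k₂τ)).
e^(−k₁τ) = e^(−2.83×2.03) = e^(−5.745) = 0.003199; e^(−k₂τ) = e^(−0.09358) = 0.9107.
C_S = 2.83×0.579/(0.0461−2.83) × (0.003199−0.9107) = (-0.5886)×(-0.9075) = 0.5341 mol/dm³.
C_R = C_{R0}e^(−k₁τ) = 0.001852 mol/dm³, so C_T = C_{R0}−C_R−C_S = 0.04303 mol/dm³; C_S/C_T = 12.4.

12.4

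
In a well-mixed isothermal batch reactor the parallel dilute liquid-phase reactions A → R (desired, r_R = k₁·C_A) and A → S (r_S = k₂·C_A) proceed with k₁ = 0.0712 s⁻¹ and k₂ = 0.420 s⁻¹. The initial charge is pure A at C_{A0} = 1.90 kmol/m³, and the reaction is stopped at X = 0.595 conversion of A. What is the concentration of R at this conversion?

C_A = C_{A0}(1−X) = 0.7695 kmol/m³.
Both paths are first order in A, so the instantaneous fraction to R is constant: dC_R/d(−C_A) = k₁/(k₁+k₂) = 0.1450.
C_R = 0.1450·(C_{A0}−C_A) = 0.1450×1.131 = 0.164 kmol/m³.

0.164 kmol/m³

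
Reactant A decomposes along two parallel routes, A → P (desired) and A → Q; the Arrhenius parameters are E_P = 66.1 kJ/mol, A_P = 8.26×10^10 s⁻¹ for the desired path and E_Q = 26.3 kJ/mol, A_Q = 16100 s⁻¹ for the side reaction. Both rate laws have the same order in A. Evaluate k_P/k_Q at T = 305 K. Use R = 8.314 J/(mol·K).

0.783

With equal orders, S_{P/Q} = k_P/k_Q = (A_P/A_Q)·exp[(E_Q−E_P)/(RT)].
(E_Q−E_P)/(RT) = (26.3−66.1)×10³/(8.314×305) = -39800/2536 = -15.70.
k_P/k_Q = (8.26×10^10/16100)·exp(-15.70) = 5.130×10^6 × 1.526×10^-7 = 0.783.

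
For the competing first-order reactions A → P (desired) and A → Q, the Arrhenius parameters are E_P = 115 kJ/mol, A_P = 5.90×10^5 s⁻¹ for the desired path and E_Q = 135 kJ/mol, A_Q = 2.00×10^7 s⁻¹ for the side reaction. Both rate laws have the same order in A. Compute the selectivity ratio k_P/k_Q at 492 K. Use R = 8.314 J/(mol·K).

3.92

With equal orders, S_{P/Q} = k_P/k_Q = (A_P/A_Q)·exp[(E_Q−E_P)/(RT)].
(E_Q−E_P)/(RT) = (135−115)×10³/(8.314×492) = 20000/4090 = 4.889.
k_P/k_Q = (5.90×10^5/2.00×10^7)·exp(4.889) = 0.02950 × 132.9 = 3.92.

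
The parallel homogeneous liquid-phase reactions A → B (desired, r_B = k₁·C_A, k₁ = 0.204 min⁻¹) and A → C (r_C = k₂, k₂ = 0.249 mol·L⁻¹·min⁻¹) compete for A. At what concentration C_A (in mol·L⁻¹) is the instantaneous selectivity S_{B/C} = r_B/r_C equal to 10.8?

13.2 mol·L⁻¹

S_{B/C} = (k₁/k₂)·C_A ⇒ C_A = S·k₂/k₁.
= 10.8×0.249/0.204 = 13.2 mol·L⁻¹.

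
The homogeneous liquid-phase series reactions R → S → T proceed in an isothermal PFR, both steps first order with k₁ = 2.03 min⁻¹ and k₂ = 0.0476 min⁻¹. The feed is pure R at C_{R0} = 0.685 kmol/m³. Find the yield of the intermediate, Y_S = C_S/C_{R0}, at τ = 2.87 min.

Solving the coupled first-order balances gives C_S(τ) = [k₁/(k₂−k₁)]·C_{R0}·(e^(−k₁τ) − e^(−k₂τ)).
e^(−k₁τ) = e^(−2.03×2.87) = e^(−5.826) = 0.002950; e^(−k₂τ) = e^(−0.1366) = 0.8723.
C_S = 2.03×0.685/(0.0476−2.03) × (0.002950−0.8723) = (-0.7014)×(-0.8694) = 0.6098 kmol/m³.
Y_S = C_S/C_{R0} = 0.6098/0.685 = 0.890.

0.890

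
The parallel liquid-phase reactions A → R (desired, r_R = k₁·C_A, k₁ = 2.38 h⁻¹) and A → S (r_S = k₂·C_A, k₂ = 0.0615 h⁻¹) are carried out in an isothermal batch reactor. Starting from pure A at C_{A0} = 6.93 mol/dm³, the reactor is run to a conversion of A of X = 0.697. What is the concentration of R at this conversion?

4.71 mol/dm³

C_A = C_{A0}(1−X) = 2.100 mol/dm³.
Both paths are first order in A, so the instantaneous fraction to R is constant: dC_R/d(−C_A) = k₁/(k₁+k₂) = 0.9748.
C_R = 0.9748·(C_{A0}−C_A) = 0.9748×4.830 = 4.71 mol/dm³.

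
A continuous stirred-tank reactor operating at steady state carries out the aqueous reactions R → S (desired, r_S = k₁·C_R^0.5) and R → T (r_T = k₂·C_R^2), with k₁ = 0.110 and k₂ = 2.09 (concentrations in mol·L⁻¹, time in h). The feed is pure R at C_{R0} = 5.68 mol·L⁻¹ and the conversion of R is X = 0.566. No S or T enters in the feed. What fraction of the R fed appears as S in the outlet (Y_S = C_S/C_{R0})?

Exit C_R = C_{R0}(1−X) = 5.68×0.434 = 2.465 mol·L⁻¹.
Rates in a CSTR are evaluated at the outlet concentration: r_S = 0.110×2.465^0.5 = 0.1727, r_T = 2.09×2.465^2 = 12.70.
Fraction of consumed R going to S: r_S/(r_S+r_T) = 0.01342.
C_S = 0.01342·C_{R0}·X = 0.01342×5.68×0.566 = 0.0431 mol·L⁻¹; Y_S = C_S/C_{R0} = 0.00759.

0.00759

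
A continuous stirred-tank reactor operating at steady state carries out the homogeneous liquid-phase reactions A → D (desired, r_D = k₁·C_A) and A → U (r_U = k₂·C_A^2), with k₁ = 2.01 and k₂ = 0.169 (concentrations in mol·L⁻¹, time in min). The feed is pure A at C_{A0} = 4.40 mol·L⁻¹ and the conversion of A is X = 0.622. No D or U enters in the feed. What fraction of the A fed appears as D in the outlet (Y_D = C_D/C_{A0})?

Exit C_A = C_{A0}(1−X) = 4.40×0.378 = 1.663 mol·L⁻¹.
In a CSTR the entire volume is at exit conditions, so r_D = 2.01×1.663 = 3.343 and r_U = 0.169×1.663^2 = 0.4675.
Fraction of consumed A going to D: r_D/(r_D+r_U) = 0.8773.
C_D = 0.8773·C_{A0}·X = 0.8773×4.40×0.622 = 2.40 mol·L⁻¹; Y_D = C_D/C_{A0} = 0.546.

0.546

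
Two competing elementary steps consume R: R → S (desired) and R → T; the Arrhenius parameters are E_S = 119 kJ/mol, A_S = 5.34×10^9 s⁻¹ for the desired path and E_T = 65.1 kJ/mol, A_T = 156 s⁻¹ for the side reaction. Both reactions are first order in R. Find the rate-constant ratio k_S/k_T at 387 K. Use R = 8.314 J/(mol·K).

1.82

With equal orders, S_{S/T} = k_S/k_T = (A_S/A_T)·exp[(E_T−E_S)/(RT)].
(E_T−E_S)/(RT) = (65.1−119)×10³/(8.314×387) = -53900/3218 = -16.75.
k_S/k_T = (5.34×10^9/156)·exp(-16.75) = 3.423×10^7 × 5.305×10^-8 = 1.82.
Since E_S > E_T, raising the temperature improves selectivity toward S.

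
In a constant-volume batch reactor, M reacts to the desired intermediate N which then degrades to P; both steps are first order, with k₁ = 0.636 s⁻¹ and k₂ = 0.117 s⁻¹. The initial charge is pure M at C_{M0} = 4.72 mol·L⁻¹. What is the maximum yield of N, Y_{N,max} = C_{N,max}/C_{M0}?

0.683

At the optimum, C_{N,max}/C_{M0} = (k₁/k₂)^[k₂/(k₂−k₁)].
= (0.636/0.117)^(0.117/(0.117−0.636)) = (5.436)^(-0.2254) = 0.6827.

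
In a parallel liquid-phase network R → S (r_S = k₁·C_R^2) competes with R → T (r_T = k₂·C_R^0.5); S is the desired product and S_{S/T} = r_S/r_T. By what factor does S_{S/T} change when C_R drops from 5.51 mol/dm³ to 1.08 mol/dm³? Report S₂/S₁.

S_{S/T} = (k₁/k₂)·C_R^1.5, so S₂/S₁ = (C_{R,2}/C_{R,1})^1.5.
= (1.08/5.51)^1.5 = (0.1960)^1.5 = 0.0868.
Selectivity toward S falls as C_R falls — high-concentration operation is favoured.

0.0868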